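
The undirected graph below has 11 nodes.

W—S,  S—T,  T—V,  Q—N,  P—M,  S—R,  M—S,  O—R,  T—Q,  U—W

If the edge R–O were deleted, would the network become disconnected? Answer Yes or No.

Yes

Without the R–O edge there is no alternate route between R and O, so the network disconnects. It is a bridge.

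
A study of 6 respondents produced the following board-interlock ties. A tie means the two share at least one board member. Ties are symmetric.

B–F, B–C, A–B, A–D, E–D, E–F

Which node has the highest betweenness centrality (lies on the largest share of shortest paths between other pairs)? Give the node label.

B

Unnormalized betweenness of each node: A:2, B:5, C:0, D:1, E:1, F:2.
B has the largest value, 5, making it the main broker — the node through which the most shortest paths run.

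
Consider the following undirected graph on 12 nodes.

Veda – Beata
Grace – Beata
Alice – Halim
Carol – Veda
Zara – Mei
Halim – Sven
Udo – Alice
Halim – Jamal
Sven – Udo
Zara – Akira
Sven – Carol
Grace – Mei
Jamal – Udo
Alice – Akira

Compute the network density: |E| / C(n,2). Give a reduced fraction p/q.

There are 14 edges and 12 nodes, so the maximum possible is C(12,2) = 66.
Density = 14/66 = 7/33.

7/33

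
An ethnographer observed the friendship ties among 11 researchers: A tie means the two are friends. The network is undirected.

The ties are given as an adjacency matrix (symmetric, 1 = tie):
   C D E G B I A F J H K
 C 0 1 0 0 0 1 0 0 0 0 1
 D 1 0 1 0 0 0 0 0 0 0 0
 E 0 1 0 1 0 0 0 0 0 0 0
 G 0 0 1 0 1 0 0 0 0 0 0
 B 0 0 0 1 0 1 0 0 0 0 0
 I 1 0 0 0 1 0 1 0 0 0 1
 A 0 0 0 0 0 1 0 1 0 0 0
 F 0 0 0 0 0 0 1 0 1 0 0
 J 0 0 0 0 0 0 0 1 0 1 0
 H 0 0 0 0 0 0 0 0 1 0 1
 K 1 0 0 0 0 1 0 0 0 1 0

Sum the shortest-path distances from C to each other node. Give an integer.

Distances from C: A:2, B:2, D:1, E:2, F:3, G:3, H:2, I:1, J:3, K:1.
Sum = 2 + 2 + 1 + 2 + 3 + 3 + 2 + 1 + 3 + 1 = 20.

20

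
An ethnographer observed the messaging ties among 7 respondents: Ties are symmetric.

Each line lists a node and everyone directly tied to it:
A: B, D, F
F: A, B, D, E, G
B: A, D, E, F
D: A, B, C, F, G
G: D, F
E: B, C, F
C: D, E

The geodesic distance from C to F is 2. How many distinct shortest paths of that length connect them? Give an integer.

2

The shortest distance is 2. The length-2 paths are: C–D–F; C–E–F.
That gives 2 distinct shortest paths.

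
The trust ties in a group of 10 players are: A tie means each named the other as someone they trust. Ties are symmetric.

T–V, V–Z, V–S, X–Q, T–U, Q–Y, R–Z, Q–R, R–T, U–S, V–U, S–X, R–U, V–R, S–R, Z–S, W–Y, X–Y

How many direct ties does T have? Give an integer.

T is directly tied to R, U, and V. That is 3 neighbors, so the degree of T is 3.

3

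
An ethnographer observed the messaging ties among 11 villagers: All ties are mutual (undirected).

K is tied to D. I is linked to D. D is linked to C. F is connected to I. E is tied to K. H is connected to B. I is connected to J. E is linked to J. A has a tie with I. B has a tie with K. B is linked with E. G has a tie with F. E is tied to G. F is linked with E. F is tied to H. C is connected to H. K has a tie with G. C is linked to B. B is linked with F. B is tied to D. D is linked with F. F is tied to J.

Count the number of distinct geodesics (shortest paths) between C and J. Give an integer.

5

The shortest distance is 3. The length-3 paths are: C–B–E–J; C–D–I–J; C–D–F–J; C–B–F–J; C–H–F–J.
That gives 5 distinct shortest paths.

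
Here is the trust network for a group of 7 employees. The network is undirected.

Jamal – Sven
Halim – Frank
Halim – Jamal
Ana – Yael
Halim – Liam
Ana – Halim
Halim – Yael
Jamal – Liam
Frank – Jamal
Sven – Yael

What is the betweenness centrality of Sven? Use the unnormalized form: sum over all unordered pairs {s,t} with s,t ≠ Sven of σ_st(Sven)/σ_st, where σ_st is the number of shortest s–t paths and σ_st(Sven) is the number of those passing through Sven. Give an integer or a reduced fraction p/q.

Pairs whose geodesics pass through Sven — Yael–Jamal: 1/2.
All other pairs contribute 0.
Summing the contributions gives betweenness(Sven) = 1/2.

1/2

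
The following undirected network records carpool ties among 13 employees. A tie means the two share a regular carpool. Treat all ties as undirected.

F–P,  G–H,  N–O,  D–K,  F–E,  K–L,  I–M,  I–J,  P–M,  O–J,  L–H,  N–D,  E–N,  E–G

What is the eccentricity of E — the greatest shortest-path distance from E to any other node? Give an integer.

Distances from E: D:2, F:1, G:1, H:2, I:4, J:3, K:3, L:3, M:3, N:1, O:2, P:2.
The largest is 4 (to I), so the eccentricity of E is 4.

4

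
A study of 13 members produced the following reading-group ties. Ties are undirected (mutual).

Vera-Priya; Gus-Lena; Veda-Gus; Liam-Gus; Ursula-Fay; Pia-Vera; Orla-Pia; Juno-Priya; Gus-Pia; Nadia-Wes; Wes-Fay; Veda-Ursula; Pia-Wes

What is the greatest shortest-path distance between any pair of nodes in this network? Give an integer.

6

Eccentricity of each node (its greatest distance to any other): Fay:5, Gus:4, Juno:6, Lena:5, Liam:5, Nadia:5, Orla:4, Pia:3, Priya:5, Ursula:6, Veda:5, Vera:4, Wes:4.
The maximum eccentricity is 6, realized for instance by the pair Juno–Ursula via Juno – Priya – Vera – Pia – Gus – Veda – Ursula. So the diameter is 6.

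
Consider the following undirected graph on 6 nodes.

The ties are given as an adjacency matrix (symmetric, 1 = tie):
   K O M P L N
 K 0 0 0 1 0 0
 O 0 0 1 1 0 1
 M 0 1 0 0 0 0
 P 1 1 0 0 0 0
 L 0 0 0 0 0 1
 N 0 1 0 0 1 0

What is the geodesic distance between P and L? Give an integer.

One shortest route is P – O – N – L, which uses 3 edges, and at distance 2 from P we only reach {M, N}, which does not include L. So d(P,L) = 3.

3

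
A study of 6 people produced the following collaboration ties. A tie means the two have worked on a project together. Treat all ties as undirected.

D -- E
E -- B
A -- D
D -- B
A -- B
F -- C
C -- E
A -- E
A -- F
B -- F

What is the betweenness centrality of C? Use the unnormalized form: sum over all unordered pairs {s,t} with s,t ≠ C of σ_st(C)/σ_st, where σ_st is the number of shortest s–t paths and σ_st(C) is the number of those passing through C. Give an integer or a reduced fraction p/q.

1/3

Pairs whose geodesics pass through C — E–F: 1/3.
All other pairs contribute 0.
Summing the contributions gives betweenness(C) = 1/3.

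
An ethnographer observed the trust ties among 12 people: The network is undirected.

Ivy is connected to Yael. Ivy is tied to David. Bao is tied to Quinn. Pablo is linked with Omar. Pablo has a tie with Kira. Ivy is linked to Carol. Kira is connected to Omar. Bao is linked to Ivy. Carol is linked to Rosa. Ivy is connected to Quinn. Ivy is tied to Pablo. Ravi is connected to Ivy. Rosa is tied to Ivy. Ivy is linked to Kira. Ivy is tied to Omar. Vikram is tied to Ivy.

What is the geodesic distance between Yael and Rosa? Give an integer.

2

One shortest route is Yael – Ivy – Rosa, which uses 2 edges, and Yael and Rosa are not directly tied, so nothing shorter exists. So d(Yael,Rosa) = 2.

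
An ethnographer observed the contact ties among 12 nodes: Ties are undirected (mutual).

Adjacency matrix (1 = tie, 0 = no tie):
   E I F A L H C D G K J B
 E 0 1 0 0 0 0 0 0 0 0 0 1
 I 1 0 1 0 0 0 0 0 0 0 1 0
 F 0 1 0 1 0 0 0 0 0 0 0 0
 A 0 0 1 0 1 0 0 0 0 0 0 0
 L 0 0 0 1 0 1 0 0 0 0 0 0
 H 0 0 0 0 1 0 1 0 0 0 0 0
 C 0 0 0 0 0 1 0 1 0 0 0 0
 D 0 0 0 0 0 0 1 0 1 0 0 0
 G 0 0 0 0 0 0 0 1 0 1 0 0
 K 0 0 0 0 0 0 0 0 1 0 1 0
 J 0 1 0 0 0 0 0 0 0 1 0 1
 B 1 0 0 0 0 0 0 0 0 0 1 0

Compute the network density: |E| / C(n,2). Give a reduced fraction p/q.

13/66

There are 13 edges and 12 nodes, so the maximum possible is C(12,2) = 66.
Density = 13/66.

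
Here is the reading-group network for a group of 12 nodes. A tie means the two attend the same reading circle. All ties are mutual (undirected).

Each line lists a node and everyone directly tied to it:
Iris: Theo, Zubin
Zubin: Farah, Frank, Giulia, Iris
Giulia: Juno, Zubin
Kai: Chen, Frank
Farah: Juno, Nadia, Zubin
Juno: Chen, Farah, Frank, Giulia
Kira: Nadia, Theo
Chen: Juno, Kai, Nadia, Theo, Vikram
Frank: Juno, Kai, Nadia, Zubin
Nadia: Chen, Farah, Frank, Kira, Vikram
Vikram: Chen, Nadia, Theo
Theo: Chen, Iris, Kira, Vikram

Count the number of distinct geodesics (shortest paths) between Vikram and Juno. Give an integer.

The shortest distance is 2, and the only length-2 path is Vikram–Chen–Juno. So there is exactly 1 shortest path.

1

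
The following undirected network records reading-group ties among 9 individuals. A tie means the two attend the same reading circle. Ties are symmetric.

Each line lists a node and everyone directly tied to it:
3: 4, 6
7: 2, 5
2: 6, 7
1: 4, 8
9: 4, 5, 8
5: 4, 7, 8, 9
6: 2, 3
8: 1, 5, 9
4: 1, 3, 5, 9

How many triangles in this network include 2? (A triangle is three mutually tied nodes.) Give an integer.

0

2's neighbors are 6 and 7, but none of them are tied to each other, so no triangle contains 2.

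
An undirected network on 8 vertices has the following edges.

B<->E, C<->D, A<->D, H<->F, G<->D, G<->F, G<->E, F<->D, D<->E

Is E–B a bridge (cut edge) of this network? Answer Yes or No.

Yes

Without the E–B edge there is no alternate route between E and B, so the network disconnects. It is a bridge.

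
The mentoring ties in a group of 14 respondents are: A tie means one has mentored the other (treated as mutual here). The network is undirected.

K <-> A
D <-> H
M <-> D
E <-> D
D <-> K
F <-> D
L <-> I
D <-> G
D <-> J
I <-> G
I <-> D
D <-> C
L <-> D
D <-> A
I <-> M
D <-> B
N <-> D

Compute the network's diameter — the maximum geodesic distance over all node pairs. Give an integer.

Eccentricity of each node (its greatest distance to any other): A:2, B:2, C:2, D:1, E:2, F:2, G:2, H:2, I:2, J:2, K:2, L:2, M:2, N:2.
The maximum eccentricity is 2, realized for instance by the pair B–G via B – D – G. So the diameter is 2.

2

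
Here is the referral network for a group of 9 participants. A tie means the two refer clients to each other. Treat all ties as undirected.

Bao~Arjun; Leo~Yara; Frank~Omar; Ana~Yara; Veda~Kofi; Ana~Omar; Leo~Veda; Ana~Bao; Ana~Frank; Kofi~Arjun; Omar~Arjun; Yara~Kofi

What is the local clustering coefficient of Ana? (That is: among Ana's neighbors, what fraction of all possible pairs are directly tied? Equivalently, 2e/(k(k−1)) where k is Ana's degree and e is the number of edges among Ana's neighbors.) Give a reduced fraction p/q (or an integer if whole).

Ana's neighbors: Bao, Frank, Omar, and Yara (k = 4).
Possible neighbor pairs: C(4,2) = 6. Edges among them: Frank–Omar → e = 1.
Clustering(Ana) = 1/6.

1/6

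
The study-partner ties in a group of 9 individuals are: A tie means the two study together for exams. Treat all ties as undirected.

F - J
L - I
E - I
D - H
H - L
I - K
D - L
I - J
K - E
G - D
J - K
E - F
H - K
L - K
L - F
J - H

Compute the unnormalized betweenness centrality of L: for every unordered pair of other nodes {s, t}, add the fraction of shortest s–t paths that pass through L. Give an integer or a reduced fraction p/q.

Pairs whose geodesics pass through L — D–E: 3/4; D–F: 1; D–K: 1/2; D–I: 1; G–E: 3/4; G–F: 1; G–K: 1/2; G–I: 1; F–H: 1/2; F–K: 1/3; F–I: 1/3; H–I: 1/3.
All other pairs contribute 0.
Summing the contributions gives betweenness(L) = 8.

8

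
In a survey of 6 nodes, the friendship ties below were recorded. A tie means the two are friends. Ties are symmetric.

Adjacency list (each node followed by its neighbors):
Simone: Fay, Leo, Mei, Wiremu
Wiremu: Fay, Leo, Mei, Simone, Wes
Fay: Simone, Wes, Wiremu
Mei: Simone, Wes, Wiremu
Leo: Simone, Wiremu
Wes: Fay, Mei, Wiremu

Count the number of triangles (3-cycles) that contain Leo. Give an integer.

1

Leo's neighbors: Simone and Wiremu.
Neighbor pairs that are themselves tied: Leo–Simone–Wiremu. Each forms one triangle with Leo, for 1 in total.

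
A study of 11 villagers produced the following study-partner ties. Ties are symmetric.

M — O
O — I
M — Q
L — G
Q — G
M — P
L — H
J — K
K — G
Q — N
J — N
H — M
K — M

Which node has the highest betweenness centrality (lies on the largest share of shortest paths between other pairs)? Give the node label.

M

Unnormalized betweenness of each node: G:9/2, H:4, I:0, J:1, K:9, L:1, M:55/2, N:1, O:9, P:0, Q:9.
M has the largest value, 55/2, making it the main broker — the node through which the most shortest paths run.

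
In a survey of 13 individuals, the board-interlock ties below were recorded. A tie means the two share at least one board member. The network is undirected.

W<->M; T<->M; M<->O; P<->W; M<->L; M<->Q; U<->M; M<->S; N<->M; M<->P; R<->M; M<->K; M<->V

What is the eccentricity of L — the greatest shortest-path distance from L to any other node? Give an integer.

Distances from L: K:2, M:1, N:2, O:2, P:2, Q:2, R:2, S:2, T:2, U:2, V:2, W:2.
The largest is 2 (to O, V, S, T, N, R, P, Q, U, W, and K), so the eccentricity of L is 2.

2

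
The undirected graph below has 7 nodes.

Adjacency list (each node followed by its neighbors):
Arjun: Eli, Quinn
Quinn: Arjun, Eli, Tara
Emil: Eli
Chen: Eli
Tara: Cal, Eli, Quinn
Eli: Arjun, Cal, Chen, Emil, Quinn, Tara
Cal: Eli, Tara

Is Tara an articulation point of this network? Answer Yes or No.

Even without Tara, every remaining node can still reach every other (the residual graph is connected), so Tara is not a cut vertex.

No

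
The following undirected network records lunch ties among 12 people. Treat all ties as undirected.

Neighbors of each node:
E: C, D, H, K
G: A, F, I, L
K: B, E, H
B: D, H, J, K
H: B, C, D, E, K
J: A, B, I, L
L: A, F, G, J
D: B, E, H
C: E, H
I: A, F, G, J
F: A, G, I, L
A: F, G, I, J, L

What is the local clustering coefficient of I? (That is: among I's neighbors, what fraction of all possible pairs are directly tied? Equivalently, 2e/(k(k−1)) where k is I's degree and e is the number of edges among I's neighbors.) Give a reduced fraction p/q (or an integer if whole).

I's neighbors: A, F, G, and J (k = 4).
Possible neighbor pairs: C(4,2) = 6. Edges among them: A–F, A–G, A–J, F–G → e = 4.
Clustering(I) = 4/6 = 2/3.

2/3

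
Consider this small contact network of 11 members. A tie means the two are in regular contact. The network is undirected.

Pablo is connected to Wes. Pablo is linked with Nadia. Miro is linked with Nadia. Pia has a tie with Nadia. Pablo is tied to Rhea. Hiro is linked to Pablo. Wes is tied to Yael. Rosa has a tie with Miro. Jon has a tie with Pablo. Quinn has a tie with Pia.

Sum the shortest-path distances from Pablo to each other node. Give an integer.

17

Distances from Pablo: Hiro:1, Jon:1, Miro:2, Nadia:1, Pia:2, Quinn:3, Rhea:1, Rosa:3, Wes:1, Yael:2.
Sum = 1 + 1 + 2 + 1 + 2 + 3 + 1 + 3 + 1 + 2 = 17.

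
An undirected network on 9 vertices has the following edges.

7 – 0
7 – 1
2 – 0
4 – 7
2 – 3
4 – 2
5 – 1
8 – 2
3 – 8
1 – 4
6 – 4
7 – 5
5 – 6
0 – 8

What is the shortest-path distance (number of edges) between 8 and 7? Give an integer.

One shortest route is 8 – 0 – 7, which uses 2 edges, and 8 and 7 are not directly tied, so nothing shorter exists. So d(8,7) = 2.

2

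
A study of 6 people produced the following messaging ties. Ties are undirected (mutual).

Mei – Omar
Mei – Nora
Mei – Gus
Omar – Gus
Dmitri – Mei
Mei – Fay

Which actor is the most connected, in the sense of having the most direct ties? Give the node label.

Mei

Degrees — Dmitri:1, Fay:1, Gus:2, Mei:5, Nora:1, Omar:2.
The maximum is 5, attained only by Mei.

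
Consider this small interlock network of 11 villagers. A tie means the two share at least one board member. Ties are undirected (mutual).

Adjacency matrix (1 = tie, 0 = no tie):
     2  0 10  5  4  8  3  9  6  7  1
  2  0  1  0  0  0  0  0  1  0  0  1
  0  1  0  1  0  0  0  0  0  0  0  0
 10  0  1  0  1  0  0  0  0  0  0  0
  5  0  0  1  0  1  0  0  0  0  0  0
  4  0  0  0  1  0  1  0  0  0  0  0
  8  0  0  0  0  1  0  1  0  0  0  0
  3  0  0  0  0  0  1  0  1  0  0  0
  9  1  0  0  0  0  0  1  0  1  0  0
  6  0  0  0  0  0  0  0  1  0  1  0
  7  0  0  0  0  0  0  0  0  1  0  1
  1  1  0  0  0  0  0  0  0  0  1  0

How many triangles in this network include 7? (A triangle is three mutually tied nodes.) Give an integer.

7's neighbors are 1 and 6, but none of them are tied to each other, so no triangle contains 7.

0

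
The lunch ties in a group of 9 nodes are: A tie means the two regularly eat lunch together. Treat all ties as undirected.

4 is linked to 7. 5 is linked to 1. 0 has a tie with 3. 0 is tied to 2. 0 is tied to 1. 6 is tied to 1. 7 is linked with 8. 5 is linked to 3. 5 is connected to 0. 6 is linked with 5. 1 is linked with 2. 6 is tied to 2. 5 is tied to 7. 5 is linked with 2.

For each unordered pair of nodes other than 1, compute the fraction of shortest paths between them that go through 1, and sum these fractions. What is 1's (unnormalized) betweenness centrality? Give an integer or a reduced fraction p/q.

Pairs whose geodesics pass through 1 — 6–0: 1/3.
All other pairs contribute 0.
Summing the contributions gives betweenness(1) = 1/3.

1/3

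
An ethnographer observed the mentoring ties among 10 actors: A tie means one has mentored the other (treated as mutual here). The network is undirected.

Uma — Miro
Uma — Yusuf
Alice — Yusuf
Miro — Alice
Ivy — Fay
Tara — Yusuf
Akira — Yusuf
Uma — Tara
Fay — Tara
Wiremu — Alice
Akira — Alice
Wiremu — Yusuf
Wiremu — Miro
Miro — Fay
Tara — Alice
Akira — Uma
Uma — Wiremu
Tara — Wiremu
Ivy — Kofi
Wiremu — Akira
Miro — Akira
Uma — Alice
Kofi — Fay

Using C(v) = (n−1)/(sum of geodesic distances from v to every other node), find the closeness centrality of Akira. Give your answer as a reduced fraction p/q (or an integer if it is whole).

3/5

Distances from Akira: Alice:1, Fay:2, Ivy:3, Kofi:3, Miro:1, Tara:2, Uma:1, Wiremu:1, Yusuf:1. Sum = 15.
n = 10, so closeness = 9/15 = 3/5.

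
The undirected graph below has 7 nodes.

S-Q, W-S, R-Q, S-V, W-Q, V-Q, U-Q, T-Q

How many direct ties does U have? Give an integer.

1

U is directly tied to Q. That is 1 neighbor, so the degree of U is 1.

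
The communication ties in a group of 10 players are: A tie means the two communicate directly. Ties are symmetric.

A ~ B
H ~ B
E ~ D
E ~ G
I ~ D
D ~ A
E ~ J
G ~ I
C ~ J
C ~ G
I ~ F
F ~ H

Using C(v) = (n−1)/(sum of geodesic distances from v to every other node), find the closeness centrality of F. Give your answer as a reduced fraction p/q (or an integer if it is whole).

3/7

Distances from F: A:3, B:2, C:3, D:2, E:3, G:2, H:1, I:1, J:4. Sum = 21.
n = 10, so closeness = 9/21 = 3/7.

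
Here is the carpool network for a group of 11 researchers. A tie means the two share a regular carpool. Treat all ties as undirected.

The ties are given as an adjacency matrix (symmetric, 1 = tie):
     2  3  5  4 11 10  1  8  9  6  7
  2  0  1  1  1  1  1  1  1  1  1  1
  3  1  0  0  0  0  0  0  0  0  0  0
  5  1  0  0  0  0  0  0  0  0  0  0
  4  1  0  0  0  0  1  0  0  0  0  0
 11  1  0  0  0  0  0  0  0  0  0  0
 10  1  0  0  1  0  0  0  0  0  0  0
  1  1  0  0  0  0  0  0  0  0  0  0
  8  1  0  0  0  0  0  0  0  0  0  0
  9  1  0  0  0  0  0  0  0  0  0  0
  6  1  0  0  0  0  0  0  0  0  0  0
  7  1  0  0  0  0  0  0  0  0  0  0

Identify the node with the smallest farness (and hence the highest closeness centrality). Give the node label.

2

Farness (sum of distances to all others) for each node — 1:19, 2:10, 3:19, 4:18, 5:19, 6:19, 7:19, 8:19, 9:19, 10:18, 11:19.
The smallest farness is 10, for 2, so 2 has the highest closeness.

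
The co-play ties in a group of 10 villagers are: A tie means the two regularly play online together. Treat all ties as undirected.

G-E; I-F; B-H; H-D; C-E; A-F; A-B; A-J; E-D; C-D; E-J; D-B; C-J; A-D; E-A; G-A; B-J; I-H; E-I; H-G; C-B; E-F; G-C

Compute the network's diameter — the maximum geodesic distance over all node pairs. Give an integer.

Eccentricity of each node (its greatest distance to any other): A:2, B:2, C:2, D:2, E:2, F:2, G:2, H:2, I:2, J:2.
The maximum eccentricity is 2, realized for instance by the pair D–J via D – A – J. So the diameter is 2.

2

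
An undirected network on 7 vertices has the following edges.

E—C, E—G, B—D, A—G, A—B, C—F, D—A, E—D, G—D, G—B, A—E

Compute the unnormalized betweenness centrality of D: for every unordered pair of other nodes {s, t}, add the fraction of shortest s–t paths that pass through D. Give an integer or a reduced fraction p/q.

Pairs whose geodesics pass through D — F–B: 1/3; C–B: 1/3; E–B: 1/3.
All other pairs contribute 0.
Summing the contributions gives betweenness(D) = 1.

1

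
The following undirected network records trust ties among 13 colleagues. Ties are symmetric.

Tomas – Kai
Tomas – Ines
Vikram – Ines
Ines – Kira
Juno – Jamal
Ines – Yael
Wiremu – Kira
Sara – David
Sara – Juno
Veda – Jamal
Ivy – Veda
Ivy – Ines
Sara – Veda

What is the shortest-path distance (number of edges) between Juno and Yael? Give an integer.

One shortest route is Juno – Jamal – Veda – Ivy – Ines – Yael, which uses 5 edges, and at distance 4 from Juno we only reach {Ines}, which does not include Yael. So d(Juno,Yael) = 5.

5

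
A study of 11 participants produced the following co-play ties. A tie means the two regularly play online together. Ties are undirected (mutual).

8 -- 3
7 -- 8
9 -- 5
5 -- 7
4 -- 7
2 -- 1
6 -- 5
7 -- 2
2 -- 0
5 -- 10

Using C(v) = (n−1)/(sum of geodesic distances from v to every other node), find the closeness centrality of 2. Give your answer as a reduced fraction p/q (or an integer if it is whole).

Distances from 2: 0:1, 1:1, 3:3, 4:2, 5:2, 6:3, 7:1, 8:2, 9:3, 10:3. Sum = 21.
n = 11, so closeness = 10/21.

10/21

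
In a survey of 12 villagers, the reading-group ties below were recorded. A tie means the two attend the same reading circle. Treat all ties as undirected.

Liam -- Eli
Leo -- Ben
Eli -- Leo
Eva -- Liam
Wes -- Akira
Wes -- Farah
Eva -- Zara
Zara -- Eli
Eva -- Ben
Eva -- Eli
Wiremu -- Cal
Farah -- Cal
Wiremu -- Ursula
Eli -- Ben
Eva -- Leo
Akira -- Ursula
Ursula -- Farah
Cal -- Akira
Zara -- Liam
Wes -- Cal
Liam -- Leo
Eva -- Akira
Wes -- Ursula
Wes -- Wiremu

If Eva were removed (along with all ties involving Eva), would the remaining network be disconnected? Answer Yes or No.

Yes

Removing Eva leaves {Ben, Eli, Leo, Liam, and Zara} with no path to {Akira, Cal, Farah, Ursula, Wes, and Wiremu}, so the network splits into 2 components. Eva is a cut vertex.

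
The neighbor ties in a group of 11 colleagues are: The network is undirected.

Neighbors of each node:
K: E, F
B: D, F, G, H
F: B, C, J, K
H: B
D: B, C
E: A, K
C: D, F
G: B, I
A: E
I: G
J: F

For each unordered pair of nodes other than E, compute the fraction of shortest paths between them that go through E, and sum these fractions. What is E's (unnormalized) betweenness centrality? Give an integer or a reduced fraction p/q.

9

Pairs whose geodesics pass through E — A–F: 1; A–C: 1; A–B: 1; A–I: 1; A–D: 2/2; A–G: 1; A–H: 1; A–K: 1; A–J: 1.
All other pairs contribute 0.
Summing the contributions gives betweenness(E) = 9.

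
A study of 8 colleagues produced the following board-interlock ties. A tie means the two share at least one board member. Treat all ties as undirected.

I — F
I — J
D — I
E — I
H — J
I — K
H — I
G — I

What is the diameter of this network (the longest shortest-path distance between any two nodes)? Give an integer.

Eccentricity of each node (its greatest distance to any other): D:2, E:2, F:2, G:2, H:2, I:1, J:2, K:2.
The maximum eccentricity is 2, realized for instance by the pair G–D via G – I – D. So the diameter is 2.

2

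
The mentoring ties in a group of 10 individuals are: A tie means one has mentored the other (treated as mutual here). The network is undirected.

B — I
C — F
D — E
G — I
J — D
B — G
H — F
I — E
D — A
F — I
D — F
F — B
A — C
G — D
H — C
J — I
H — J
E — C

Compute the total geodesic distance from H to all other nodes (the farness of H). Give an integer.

Distances from H: A:2, B:2, C:1, D:2, E:2, F:1, G:3, I:2, J:1.
Sum = 2 + 2 + 1 + 2 + 2 + 1 + 3 + 2 + 1 = 16.

16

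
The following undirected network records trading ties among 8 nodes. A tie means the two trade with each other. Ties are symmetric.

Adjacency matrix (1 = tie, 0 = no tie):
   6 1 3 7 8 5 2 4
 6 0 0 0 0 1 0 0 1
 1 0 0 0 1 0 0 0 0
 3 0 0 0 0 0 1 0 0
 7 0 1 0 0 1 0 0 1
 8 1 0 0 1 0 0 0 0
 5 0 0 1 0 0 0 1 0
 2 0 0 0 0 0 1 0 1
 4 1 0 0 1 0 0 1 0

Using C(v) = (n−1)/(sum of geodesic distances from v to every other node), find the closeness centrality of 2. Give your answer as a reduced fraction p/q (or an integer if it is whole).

1/2

Distances from 2: 1:3, 3:2, 4:1, 5:1, 6:2, 7:2, 8:3. Sum = 14.
n = 8, so closeness = 7/14 = 1/2.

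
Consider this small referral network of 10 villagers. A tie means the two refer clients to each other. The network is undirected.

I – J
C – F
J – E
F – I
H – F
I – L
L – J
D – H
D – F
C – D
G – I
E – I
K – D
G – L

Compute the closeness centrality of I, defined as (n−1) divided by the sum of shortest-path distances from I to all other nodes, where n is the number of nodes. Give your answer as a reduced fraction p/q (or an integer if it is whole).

Distances from I: C:2, D:2, E:1, F:1, G:1, H:2, J:1, K:3, L:1. Sum = 14.
n = 10, so closeness = 9/14.

9/14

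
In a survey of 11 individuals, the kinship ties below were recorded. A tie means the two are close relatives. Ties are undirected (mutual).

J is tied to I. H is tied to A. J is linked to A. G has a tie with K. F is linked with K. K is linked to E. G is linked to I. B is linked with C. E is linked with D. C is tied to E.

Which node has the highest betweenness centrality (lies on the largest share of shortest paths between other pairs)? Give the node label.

Unnormalized betweenness of each node: A:9, B:0, C:9, D:0, E:23, F:0, G:24, H:0, I:21, J:16, K:29.
K has the largest value, 29, making it the main broker — the node through which the most shortest paths run.

K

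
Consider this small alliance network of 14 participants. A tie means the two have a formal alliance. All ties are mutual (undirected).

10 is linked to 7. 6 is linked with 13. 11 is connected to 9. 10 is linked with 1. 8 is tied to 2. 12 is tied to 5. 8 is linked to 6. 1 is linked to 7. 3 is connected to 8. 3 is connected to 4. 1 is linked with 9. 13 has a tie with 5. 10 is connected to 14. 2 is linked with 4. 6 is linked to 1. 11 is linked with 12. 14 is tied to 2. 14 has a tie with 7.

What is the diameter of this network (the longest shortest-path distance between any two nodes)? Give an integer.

Eccentricity of each node (its greatest distance to any other): 1:4, 2:5, 3:5, 4:6, 5:5, 6:3, 7:4, 8:4, 9:5, 10:4, 11:6, 12:6, 13:4, 14:5.
The maximum eccentricity is 6, realized for instance by the pair 4–11 via 4 – 2 – 14 – 7 – 1 – 9 – 11. So the diameter is 6.

6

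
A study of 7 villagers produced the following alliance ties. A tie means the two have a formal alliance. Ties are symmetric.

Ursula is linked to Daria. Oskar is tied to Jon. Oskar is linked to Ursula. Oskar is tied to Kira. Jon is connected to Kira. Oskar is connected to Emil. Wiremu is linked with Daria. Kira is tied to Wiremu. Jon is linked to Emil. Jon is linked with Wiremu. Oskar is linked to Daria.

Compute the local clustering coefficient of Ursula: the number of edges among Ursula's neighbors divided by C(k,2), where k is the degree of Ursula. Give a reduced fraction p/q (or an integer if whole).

Ursula's neighbors: Daria and Oskar (k = 2).
Possible neighbor pairs: C(2,2) = 1. Edges among them: Daria–Oskar → e = 1.
Clustering(Ursula) = 1/1.

1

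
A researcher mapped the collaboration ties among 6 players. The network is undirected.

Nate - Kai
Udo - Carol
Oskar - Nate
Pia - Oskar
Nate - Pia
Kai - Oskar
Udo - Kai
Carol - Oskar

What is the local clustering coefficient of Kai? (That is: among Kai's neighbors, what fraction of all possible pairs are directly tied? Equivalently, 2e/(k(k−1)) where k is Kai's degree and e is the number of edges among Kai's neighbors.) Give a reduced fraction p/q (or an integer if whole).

Kai's neighbors: Nate, Oskar, and Udo (k = 3).
Possible neighbor pairs: C(3,2) = 3. Edges among them: Nate–Oskar → e = 1.
Clustering(Kai) = 1/3.

1/3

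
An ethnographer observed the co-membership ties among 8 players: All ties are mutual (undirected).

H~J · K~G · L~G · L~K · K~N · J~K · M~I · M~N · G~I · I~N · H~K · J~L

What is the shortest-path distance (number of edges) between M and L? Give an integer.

3

One shortest route is M – N – K – L, which uses 3 edges, and at distance 2 from M we only reach {G, K}, which does not include L. So d(M,L) = 3.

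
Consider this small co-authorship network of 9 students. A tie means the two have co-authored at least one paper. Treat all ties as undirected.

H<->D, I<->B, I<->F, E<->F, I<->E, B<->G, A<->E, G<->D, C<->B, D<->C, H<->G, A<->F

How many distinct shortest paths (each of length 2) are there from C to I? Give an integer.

The shortest distance is 2, and the only length-2 path is C–B–I. So there is exactly 1 shortest path.

1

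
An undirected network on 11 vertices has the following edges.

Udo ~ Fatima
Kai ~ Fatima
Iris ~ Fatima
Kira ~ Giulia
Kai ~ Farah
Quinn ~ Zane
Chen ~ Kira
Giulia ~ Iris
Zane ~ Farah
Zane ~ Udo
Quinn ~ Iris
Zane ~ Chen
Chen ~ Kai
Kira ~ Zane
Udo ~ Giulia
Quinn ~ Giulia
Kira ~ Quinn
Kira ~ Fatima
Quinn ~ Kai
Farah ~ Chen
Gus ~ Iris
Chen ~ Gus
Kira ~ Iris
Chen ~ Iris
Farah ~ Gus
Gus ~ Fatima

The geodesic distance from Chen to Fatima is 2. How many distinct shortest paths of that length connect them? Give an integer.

4

The shortest distance is 2. The length-2 paths are: Chen–Gus–Fatima; Chen–Iris–Fatima; Chen–Kira–Fatima; Chen–Kai–Fatima.
That gives 4 distinct shortest paths.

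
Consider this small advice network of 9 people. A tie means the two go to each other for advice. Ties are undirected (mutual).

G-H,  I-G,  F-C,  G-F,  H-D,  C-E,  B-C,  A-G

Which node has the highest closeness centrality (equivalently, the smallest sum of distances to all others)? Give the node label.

Farness (sum of distances to all others) for each node — A:21, B:25, C:18, D:26, E:25, F:15, G:14, H:19, I:21.
The smallest farness is 14, for G, so G has the highest closeness.

G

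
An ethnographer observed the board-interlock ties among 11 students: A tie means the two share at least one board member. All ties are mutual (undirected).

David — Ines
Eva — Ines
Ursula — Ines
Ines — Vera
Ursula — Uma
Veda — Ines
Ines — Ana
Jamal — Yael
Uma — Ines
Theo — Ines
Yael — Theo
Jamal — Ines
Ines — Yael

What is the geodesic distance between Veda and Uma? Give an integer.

2

One shortest route is Veda – Ines – Uma, which uses 2 edges, and Veda and Uma are not directly tied, so nothing shorter exists. So d(Veda,Uma) = 2.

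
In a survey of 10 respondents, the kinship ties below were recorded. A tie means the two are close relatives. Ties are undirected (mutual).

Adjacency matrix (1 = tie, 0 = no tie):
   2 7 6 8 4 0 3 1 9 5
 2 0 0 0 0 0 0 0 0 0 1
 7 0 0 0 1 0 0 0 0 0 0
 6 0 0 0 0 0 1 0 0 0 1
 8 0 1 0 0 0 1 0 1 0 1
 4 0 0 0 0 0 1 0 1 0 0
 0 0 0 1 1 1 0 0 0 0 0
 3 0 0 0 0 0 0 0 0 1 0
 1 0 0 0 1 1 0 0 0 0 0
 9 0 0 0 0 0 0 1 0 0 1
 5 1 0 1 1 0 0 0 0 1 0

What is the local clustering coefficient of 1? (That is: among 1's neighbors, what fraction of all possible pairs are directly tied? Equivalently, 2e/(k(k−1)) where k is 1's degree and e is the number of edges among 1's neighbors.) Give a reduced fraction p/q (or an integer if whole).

0

1's neighbors: 4 and 8 (k = 2).
Possible neighbor pairs: C(2,2) = 1. Edges among them: none → e = 0.
Clustering(1) = 0/1.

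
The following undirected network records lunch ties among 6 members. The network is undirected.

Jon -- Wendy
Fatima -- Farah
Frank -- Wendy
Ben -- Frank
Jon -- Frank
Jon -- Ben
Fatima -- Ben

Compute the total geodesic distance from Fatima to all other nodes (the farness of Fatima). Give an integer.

9

Distances from Fatima: Ben:1, Farah:1, Frank:2, Jon:2, Wendy:3.
Sum = 1 + 1 + 2 + 2 + 3 = 9.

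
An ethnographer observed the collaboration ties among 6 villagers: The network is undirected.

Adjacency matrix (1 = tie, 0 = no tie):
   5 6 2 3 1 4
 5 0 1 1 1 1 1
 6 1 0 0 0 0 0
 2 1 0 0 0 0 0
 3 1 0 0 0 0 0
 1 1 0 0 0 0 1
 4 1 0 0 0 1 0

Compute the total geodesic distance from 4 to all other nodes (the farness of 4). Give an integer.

Distances from 4: 1:1, 2:2, 3:2, 5:1, 6:2.
Sum = 1 + 2 + 2 + 1 + 2 = 8.

8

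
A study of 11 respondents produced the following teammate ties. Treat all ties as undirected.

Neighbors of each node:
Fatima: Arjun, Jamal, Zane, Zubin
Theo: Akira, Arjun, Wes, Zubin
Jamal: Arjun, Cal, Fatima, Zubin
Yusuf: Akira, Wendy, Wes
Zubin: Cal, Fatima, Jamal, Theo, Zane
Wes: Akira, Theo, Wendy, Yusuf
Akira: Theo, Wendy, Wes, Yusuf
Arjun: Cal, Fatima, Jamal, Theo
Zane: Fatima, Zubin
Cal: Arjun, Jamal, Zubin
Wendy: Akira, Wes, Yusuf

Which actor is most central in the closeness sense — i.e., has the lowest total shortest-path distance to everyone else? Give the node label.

Theo

Farness (sum of distances to all others) for each node — Akira:20, Arjun:18, Cal:23, Fatima:22, Jamal:22, Theo:16, Wendy:27, Wes:20, Yusuf:27, Zane:24, Zubin:17.
The smallest farness is 16, for Theo, so Theo has the highest closeness.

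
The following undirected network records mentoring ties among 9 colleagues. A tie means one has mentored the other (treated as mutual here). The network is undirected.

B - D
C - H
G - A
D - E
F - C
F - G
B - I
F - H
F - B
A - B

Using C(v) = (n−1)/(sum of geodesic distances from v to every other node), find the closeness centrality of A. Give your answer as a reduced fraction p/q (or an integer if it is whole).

8/17

Distances from A: B:1, C:3, D:2, E:3, F:2, G:1, H:3, I:2. Sum = 17.
n = 9, so closeness = 8/17.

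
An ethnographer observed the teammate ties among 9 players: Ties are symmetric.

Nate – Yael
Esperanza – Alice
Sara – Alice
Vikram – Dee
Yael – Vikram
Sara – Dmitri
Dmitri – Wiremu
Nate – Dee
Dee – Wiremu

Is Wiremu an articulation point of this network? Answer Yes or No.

Removing Wiremu leaves {Alice, Dmitri, Esperanza, and Sara} with no path to {Dee, Nate, Vikram, and Yael}, so the network splits into 2 components. Wiremu is a cut vertex.

Yes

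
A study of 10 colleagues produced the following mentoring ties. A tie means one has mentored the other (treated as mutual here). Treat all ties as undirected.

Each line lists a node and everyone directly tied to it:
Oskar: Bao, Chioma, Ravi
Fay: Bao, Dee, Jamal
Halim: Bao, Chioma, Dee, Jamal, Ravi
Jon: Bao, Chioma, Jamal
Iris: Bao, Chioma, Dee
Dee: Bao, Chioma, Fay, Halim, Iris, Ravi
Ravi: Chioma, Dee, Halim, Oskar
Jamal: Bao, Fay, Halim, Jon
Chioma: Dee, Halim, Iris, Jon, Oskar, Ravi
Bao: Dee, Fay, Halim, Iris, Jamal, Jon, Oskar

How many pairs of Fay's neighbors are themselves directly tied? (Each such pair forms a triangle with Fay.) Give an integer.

Fay's neighbors: Bao, Dee, and Jamal.
Neighbor pairs that are themselves tied: Fay–Bao–Dee; Fay–Bao–Jamal. Each forms one triangle with Fay, for 2 in total.

2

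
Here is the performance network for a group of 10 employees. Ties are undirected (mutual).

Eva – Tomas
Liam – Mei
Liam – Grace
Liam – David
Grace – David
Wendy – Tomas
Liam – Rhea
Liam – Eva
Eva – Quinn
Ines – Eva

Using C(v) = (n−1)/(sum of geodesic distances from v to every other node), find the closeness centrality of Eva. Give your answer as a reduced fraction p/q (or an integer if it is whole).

9/14

Distances from Eva: David:2, Grace:2, Ines:1, Liam:1, Mei:2, Quinn:1, Rhea:2, Tomas:1, Wendy:2. Sum = 14.
n = 10, so closeness = 9/14.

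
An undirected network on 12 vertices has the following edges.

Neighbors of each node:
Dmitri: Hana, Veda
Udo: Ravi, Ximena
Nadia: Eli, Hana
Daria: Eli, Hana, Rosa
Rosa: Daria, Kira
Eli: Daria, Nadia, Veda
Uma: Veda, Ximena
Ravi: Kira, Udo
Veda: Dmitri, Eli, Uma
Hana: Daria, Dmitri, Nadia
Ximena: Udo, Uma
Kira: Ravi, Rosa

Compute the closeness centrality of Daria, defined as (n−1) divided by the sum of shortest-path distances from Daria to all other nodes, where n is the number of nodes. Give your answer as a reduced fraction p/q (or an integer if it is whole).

Distances from Daria: Dmitri:2, Eli:1, Hana:1, Kira:2, Nadia:2, Ravi:3, Rosa:1, Udo:4, Uma:3, Veda:2, Ximena:4. Sum = 25.
n = 12, so closeness = 11/25.

11/25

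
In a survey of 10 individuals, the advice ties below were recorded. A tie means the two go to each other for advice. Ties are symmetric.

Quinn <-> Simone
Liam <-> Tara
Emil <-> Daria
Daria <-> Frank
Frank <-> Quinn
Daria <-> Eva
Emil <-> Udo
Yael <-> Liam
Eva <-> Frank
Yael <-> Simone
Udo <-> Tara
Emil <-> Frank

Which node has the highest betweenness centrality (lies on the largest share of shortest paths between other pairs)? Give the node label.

Frank

Unnormalized betweenness of each node: Daria:11/6, Emil:61/6, Eva:0, Frank:38/3, Liam:9/2, Quinn:53/6, Simone:41/6, Tara:37/6, Udo:49/6, Yael:29/6.
Frank has the largest value, 38/3, making it the main broker — the node through which the most shortest paths run.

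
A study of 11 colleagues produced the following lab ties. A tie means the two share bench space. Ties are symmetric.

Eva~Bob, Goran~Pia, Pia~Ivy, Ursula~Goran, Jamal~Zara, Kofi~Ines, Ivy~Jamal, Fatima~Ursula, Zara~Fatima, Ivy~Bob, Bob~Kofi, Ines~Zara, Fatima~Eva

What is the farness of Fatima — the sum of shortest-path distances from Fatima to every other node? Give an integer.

Distances from Fatima: Bob:2, Eva:1, Goran:2, Ines:2, Ivy:3, Jamal:2, Kofi:3, Pia:3, Ursula:1, Zara:1.
Sum = 2 + 1 + 2 + 2 + 3 + 2 + 3 + 3 + 1 + 1 = 20.

20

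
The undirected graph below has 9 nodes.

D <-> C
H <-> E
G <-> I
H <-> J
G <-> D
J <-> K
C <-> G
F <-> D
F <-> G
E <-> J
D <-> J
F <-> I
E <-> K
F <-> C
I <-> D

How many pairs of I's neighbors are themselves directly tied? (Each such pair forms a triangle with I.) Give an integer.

3

I's neighbors: D, F, and G.
Neighbor pairs that are themselves tied: I–D–F; I–D–G; I–F–G. Each forms one triangle with I, for 3 in total.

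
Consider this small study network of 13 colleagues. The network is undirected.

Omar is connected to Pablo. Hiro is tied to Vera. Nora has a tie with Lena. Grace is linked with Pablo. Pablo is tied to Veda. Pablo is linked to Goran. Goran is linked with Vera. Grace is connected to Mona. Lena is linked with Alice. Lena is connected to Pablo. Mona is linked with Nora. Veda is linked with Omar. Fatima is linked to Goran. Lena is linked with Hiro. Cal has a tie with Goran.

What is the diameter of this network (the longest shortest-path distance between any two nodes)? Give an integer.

4

Eccentricity of each node (its greatest distance to any other): Alice:4, Cal:4, Fatima:4, Goran:3, Grace:3, Hiro:3, Lena:3, Mona:4, Nora:4, Omar:3, Pablo:2, Veda:3, Vera:4.
The maximum eccentricity is 4, realized for instance by the pair Mona–Fatima via Mona – Grace – Pablo – Goran – Fatima. So the diameter is 4.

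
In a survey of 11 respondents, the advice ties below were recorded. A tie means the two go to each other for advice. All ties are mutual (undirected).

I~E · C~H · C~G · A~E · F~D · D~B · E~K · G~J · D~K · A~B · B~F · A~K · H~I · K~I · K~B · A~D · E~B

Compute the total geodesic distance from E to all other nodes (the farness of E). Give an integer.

Distances from E: A:1, B:1, C:3, D:2, F:2, G:4, H:2, I:1, J:5, K:1.
Sum = 1 + 1 + 3 + 2 + 2 + 4 + 2 + 1 + 5 + 1 = 22.

22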